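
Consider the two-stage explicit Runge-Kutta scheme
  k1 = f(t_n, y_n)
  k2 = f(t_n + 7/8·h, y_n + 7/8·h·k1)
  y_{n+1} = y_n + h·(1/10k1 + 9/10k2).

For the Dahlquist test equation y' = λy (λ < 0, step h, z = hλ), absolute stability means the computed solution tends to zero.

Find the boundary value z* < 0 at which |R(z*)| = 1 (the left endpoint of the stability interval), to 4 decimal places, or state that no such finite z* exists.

z* = -1.2698.

With y'=λy (z=hλ):
  k1=λy_n ⇒ h·k1=z·y_n;  k2=λ(1+7/8z)y_n ⇒ h·k2=z(1+7/8z)y_n
  y_{n+1}/y_n = 1 + 1/10z + 9/10z(1+7/8z) = 1 + z + 63/80z²
  ⇒ R(z) = 1 + z + 63/80z².

Boundary: |R(x)|=1, x<0.
x=-1.27: |R|=1.0002
R=1: x+63/80x²=0 ⇒ x=−80/63=-1.2698; min R=1−1/(4·63/80)=0.6825>−1
Confirm numerically:
  x=-1.205: |R|=0.93847 <1
  x=-1.161: |R|=0.90049 <1
  x=-0.623: |R|=0.68265 <1
  x=-0.573: |R|=0.68556 <1
  x=-1.629: |R|=1.46074 >1
  x=-1.430: |R|=1.18036 >1
  x=-1.380: |R|=1.11971 >1
So |R|<1 on (-1.2698, 0).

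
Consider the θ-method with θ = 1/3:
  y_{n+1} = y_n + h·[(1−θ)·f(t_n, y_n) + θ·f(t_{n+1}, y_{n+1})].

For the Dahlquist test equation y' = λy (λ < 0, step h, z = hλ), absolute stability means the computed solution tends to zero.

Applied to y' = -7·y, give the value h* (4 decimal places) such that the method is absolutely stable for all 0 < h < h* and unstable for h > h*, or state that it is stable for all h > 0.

(-6.0000,0); λ=-7 ⇒ h* = (6)/7 = 0.8571.

With y'=λy (z=hλ):
  y_{n+1} = y_n + z·[2/3·y_n + 1/3·y_{n+1}] ⇒ (1 − 1/3z)y_{n+1} = (1 + 2/3z)y_n
  R(z) = (1 + 2/3z)/(1 − 1/3z).

Need |R(x)|<1, x<0.
x=-1.67: |R|=0.0728
R=−1: 1+2/3x = −1+1/3x ⇒ -1/3x=2 ⇒ x=2/(-1/3)=-6.0000
Confirm numerically:
  x=-5.226: |R|=0.90591 <1
  x=-4.654: |R|=0.82414 <1
  x=-2.725: |R|=0.42795 <1
  x=-6.512: |R|=1.05383 >1
  x=-6.324: |R|=1.03475 >1
  x=-6.129: |R|=1.01413 >1
So |R|<1 on (-6.0000, 0).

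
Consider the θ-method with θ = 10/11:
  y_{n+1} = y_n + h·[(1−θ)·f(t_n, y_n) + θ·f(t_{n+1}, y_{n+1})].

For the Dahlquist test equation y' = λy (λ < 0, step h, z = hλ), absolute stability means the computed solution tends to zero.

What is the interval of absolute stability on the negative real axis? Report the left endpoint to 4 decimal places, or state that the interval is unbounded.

Set f=λy, z=hλ:
  y_{n+1} = y_n + z·[1/11·y_n + 10/11·y_{n+1}] ⇒ (1 − 10/11z)y_{n+1} = (1 + 1/11z)y_n
  R(z) = (1 + 1/11z)/(1 − 10/11z).

Solve |R(x)|<1 on ℝ⁻.
x=-1.19: |R|=0.4284
x=-2: |R|=0.2903
x=-10: |R|=0.0090
x=-100: |R|=0.0880
θ=10/11≥1/2 ⇒ |1+1/11x|<|1−10/11x| ∀x<0 ⇒ interval (−∞,0).

unbounded; (−∞, 0).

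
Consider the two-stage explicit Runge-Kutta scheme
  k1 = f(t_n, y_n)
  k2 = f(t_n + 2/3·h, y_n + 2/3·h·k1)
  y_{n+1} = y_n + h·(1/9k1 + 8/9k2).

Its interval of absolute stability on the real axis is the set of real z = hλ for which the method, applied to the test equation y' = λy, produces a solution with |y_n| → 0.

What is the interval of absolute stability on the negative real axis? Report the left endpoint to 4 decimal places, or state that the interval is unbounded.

With y'=λy (z=hλ):
  k1=λy_n ⇒ h·k1=z·y_n;  k2=λ(1+2/3z)y_n ⇒ h·k2=z(1+2/3z)y_n
  y_{n+1}/y_n = 1 + 1/9z + 8/9z(1+2/3z) = 1 + z + 16/27z²
  so R(z) = 1 + z + 16/27z².

Need |R(x)|<1, x<0.
x=-1.55: |R|=0.8737
R=1: x+16/27x²=0 ⇒ x=−27/16=-1.6875; min R=1−1/(4·16/27)=0.5781>−1
Confirm numerically:
  x=-1.620: |R|=0.93520 <1
  x=-1.443: |R|=0.79093 <1
  x=-1.333: |R|=0.71997 <1
  x=-2.285: |R|=1.80906 >1
  x=-2.091: |R|=1.49998 >1
  x=-1.909: |R|=1.25057 >1
So |R|<1 on (-1.6875, 0).

z∈(-1.6875,0).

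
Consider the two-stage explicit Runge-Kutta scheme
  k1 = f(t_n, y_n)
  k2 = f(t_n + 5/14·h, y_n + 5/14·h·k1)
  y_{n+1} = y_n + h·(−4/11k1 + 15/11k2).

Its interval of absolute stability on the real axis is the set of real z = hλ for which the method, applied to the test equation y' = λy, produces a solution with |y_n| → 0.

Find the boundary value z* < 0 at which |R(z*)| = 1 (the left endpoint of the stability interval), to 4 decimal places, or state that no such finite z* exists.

z* = -2.0533.

On y'=λy, z=hλ:
  k1=λy_n ⇒ h·k1=z·y_n;  k2=λ(1+5/14z)y_n ⇒ h·k2=z(1+5/14z)y_n
  y_{n+1}/y_n = 1 − 4/11z + 15/11z(1+5/14z) = 1 + z + 75/154z²
  ⇒ R(z) = 1 + z + 75/154z².

Find x<0 with |R(x)|<1.
x=-1.32: |R|=0.5286
R=1: x+75/154x²=0 ⇒ x=−154/75=-2.0533; min R=1−1/(4·75/154)=0.4867>−1
Confirm numerically:
  x=-1.773: |R|=0.75794 <1
  x=-1.685: |R|=0.69774 <1
  x=-1.069: |R|=0.48754 <1
  x=-0.957: |R|=0.48903 <1
  x=-2.355: |R|=1.34599 >1
  x=-2.300: |R|=1.27630 >1
Interval (-2.0533, 0).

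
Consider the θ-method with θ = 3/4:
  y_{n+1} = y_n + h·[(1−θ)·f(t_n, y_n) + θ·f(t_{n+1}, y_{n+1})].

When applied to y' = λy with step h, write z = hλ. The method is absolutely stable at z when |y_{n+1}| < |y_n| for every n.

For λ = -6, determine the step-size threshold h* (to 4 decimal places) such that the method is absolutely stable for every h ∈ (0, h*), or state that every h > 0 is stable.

interval (−∞, 0). Any h>0 works for λ=-6.

Set f=λy, z=hλ:
  y_{n+1} = y_n + z·[1/4·y_n + 3/4·y_{n+1}] ⇒ (1 − 3/4z)y_{n+1} = (1 + 1/4z)y_n
  ⇒ R(z) = (1 + 1/4z)/(1 − 3/4z).

Solve |R(x)|<1 on ℝ⁻.
x=-1.02: |R|=0.4221
x=-2: |R|=0.2000
x=-10: |R|=0.1765
x=-100: |R|=0.3158
θ=3/4≥1/2 ⇒ |1+1/4x|<|1−3/4x| ∀x<0 ⇒ unbounded interval.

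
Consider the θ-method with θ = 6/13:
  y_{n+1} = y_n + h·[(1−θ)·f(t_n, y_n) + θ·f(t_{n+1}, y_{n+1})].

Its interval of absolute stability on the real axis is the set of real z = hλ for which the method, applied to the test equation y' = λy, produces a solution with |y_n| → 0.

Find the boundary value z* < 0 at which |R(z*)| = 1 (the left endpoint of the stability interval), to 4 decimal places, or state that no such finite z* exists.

Set f=λy, z=hλ:
  y_{n+1} = y_n + z·[7/13·y_n + 6/13·y_{n+1}] ⇒ (1 − 6/13z)y_{n+1} = (1 + 7/13z)y_n
  so R(z) = (1 + 7/13z)/(1 − 6/13z).

Find x<0 with |R(x)|<1.
x=-1.32: |R|=0.1797
R=−1: 1+7/13x = −1+6/13x ⇒ -1/13x=2 ⇒ x=2/(-1/13)=-26.0000
Confirm numerically:
  x=-24.720: |R|=0.99207 <1
  x=-22.613: |R|=0.97722 <1
  x=-15.019: |R|=0.89351 <1
  x=-26.530: |R|=1.00308 >1
  x=-26.430: |R|=1.00251 >1
So |R|<1 on (-26.0000, 0).

z* = -26.0000.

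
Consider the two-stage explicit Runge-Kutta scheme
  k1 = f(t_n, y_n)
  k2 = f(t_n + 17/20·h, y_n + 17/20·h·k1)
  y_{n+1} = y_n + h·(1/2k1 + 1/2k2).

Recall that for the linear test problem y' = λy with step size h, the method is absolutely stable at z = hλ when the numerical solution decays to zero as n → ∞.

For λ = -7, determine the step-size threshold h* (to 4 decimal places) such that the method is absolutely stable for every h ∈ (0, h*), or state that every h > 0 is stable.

(-2.3529,0); λ=-7 ⇒ h* = (40/17)/7 = 0.3361.

Set f=λy, z=hλ:
  k1=λy_n ⇒ h·k1=z·y_n;  k2=λ(1+17/20z)y_n ⇒ h·k2=z(1+17/20z)y_n
  y_{n+1}/y_n = 1 + 1/2z + 1/2z(1+17/20z) = 1 + z + 17/40z²
  so R(z) = 1 + z + 17/40z².

Boundary: |R(x)|=1, x<0.
x=-0.72: |R|=0.5003
R=1: x+17/40x²=0 ⇒ x=−40/17=-2.3529; min R=1−1/(4·17/40)=0.4118>−1
Confirm numerically:
  x=-2.145: |R|=0.81044 <1
  x=-1.771: |R|=0.56199 <1
  x=-1.477: |R|=0.45015 <1
  x=-1.438: |R|=0.44083 <1
  x=-2.678: |R|=1.36997 >1
  x=-2.504: |R|=1.16076 >1
So |R|<1 on (-2.3529, 0).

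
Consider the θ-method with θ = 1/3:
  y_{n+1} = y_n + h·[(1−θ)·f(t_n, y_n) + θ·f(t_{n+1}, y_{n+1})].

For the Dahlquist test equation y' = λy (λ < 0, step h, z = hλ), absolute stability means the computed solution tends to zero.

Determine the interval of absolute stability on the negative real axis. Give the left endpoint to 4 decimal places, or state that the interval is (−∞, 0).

z∈(-6.0000,0).

Test eqn y'=λy, z=hλ:
  y_{n+1} = y_n + z·[2/3·y_n + 1/3·y_{n+1}] ⇒ (1 − 1/3z)y_{n+1} = (1 + 2/3z)y_n
  R(z) = (1 + 2/3z)/(1 − 1/3z).

Need |R(x)|<1, x<0.
x=-0.82: |R|=0.3560
R=−1: 1+2/3x = −1+1/3x ⇒ -1/3x=2 ⇒ x=2/(-1/3)=-6.0000
Confirm numerically:
  x=-5.815: |R|=0.97901 <1
  x=-5.673: |R|=0.96230 <1
  x=-2.775: |R|=0.44156 <1
  x=-2.703: |R|=0.42188 <1
  x=-6.373: |R|=1.03980 >1
  x=-6.272: |R|=1.02934 >1
So |R|<1 on (-6.0000, 0).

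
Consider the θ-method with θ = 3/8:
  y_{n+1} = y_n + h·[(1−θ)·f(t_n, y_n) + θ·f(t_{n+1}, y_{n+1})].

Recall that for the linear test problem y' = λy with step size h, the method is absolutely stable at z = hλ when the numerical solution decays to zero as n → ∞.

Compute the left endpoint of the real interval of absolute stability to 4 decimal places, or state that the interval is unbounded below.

Set f=λy, z=hλ:
  y_{n+1} = y_n + z·[5/8·y_n + 3/8·y_{n+1}] ⇒ (1 − 3/8z)y_{n+1} = (1 + 5/8z)y_n
  ⇒ R(z) = (1 + 5/8z)/(1 − 3/8z).

Boundary: |R(x)|=1, x<0.
x=-0.92: |R|=0.3160
R=−1: 1+5/8x = −1+3/8x ⇒ -1/4x=2 ⇒ x=2/(-1/4)=-8.0000
Confirm numerically:
  x=-7.653: |R|=0.97758 <1
  x=-7.071: |R|=0.93640 <1
  x=-4.813: |R|=0.71594 <1
  x=-3.702: |R|=0.55009 <1
  x=-8.282: |R|=1.01717 >1
  x=-8.020: |R|=1.00125 >1
So |R|<1 on (-8.0000, 0).

z* = -8.0000.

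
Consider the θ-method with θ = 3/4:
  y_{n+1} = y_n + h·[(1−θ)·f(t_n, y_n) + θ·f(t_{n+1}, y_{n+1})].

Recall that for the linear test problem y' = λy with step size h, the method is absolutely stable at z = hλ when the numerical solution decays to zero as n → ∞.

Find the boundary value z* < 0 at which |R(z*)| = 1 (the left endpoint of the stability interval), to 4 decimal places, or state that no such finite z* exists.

On y'=λy, z=hλ:
  y_{n+1} = y_n + z·[1/4·y_n + 3/4·y_{n+1}] ⇒ (1 − 3/4z)y_{n+1} = (1 + 1/4z)y_n
  R(z) = (1 + 1/4z)/(1 − 3/4z).

Solve |R(x)|<1 on ℝ⁻.
x=-1.58: |R|=0.2769
x=-2: |R|=0.2000
x=-10: |R|=0.1765
x=-100: |R|=0.3158
θ=3/4≥1/2 ⇒ |1+1/4x|<|1−3/4x| ∀x<0 ⇒ interval (−∞,0).

interval (−∞, 0).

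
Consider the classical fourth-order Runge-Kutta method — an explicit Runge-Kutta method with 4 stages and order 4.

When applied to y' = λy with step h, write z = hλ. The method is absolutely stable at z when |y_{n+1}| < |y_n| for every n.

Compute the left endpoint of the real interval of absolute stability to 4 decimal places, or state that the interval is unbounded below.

Set f=λy, z=hλ:
  order 4, 4-stage ⇒ R(z)=1+z+z^2/2+z^3/6+z^4/24
  (e.g. R(-0.63)=0.53334, |R|=0.53334)

Boundary: |R(x)|=1, x<0.
x=-0.63: |R|=0.5333
|R(-2.46)|=0.6106 |R(-1.01)|=0.3717 |R(-0.79)|=0.4561
Bisect:
  x_lo=-3.3512 |R|=2.2467  x_hi=-0.3877 |R|=0.6787
  mid=-1.86949 |R|=0.29799 →hi
  mid=-2.61036 |R|=0.76673 →hi
  mid=-2.98079 |R|=1.33704 →lo
  mid=-2.79557 |R|=1.01561 →lo
  mid=-2.70297 |R|=0.88281 →hi
  mid=-2.74927 |R|=0.94703 →hi
  mid=-2.77242 |R|=0.98077 →hi
  ...
  [-2.78544,-2.78526] ⇒ x*=-2.7853
Interval (-2.7853, 0).

z* = -2.7853.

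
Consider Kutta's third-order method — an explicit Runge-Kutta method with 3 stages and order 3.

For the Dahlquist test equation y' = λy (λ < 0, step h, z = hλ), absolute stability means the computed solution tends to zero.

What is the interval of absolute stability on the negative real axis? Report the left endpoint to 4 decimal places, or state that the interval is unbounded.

z∈(-2.5127,0).

Test eqn y'=λy, z=hλ:
  order 3, 3-stage ⇒ R(z)=1+z+z^2/2+z^3/6
  (e.g. R(-0.86)=0.40379, |R|=0.40379)

Need |R(x)|<1, x<0.
x=-0.86: |R|=0.4038
|R(-1.37)|=0.1399 |R(-1.36)|=0.1456 |R(-0.62)|=0.5325
Bisect:
  x_lo=-3.1052 |R|=2.2742  x_hi=-0.0817 |R|=0.9215
  mid=-1.59347 |R|=0.00176 →hi
  mid=-2.34933 |R|=0.75078 →hi
  mid=-2.72726 |R|=1.38915 →lo
  mid=-2.53829 |R|=1.04250 →lo
  mid=-2.44381 |R|=0.89020 →hi
  mid=-2.49105 |R|=0.96469 →hi
  mid=-2.51467 |R|=1.00317 →lo
  mid=-2.50286 |R|=0.98382 →hi
  mid=-2.50877 |R|=0.99347 →hi
  ...
  [-2.51283,-2.51264] ⇒ x*=-2.5127
Stable set (-2.5127, 0).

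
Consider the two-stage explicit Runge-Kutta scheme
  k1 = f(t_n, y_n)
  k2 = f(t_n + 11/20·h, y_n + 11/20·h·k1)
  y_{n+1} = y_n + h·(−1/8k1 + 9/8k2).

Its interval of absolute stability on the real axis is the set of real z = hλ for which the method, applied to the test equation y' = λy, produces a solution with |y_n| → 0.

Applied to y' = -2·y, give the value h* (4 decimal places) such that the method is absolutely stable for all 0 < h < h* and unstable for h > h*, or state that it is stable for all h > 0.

(-1.6162,0); λ=-2 ⇒ h* = (160/99)/2 = 0.8081.

On y'=λy, z=hλ:
  k1=λy_n ⇒ h·k1=z·y_n;  k2=λ(1+11/20z)y_n ⇒ h·k2=z(1+11/20z)y_n
  y_{n+1}/y_n = 1 − 1/8z + 9/8z(1+11/20z) = 1 + z + 99/160z²
  ⇒ R(z) = 1 + z + 99/160z².

Solve |R(x)|<1 on ℝ⁻.
x=-0.6: |R|=0.6228
R=1: x+99/160x²=0 ⇒ x=−160/99=-1.6162; min R=1−1/(4·99/160)=0.5960>−1
Confirm numerically:
  x=-1.447: |R|=0.84854 <1
  x=-1.030: |R|=0.62643 <1
  x=-0.886: |R|=0.59972 <1
  x=-2.170: |R|=1.74363 >1
  x=-1.915: |R|=1.35410 >1
Interval (-1.6162, 0).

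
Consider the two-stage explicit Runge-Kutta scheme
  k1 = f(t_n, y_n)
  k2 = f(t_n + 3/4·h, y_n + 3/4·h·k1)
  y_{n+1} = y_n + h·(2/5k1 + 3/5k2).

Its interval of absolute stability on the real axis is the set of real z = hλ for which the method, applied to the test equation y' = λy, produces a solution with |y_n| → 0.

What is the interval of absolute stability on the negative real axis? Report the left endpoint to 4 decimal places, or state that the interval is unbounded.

z∈(-2.2222,0).

Test eqn y'=λy, z=hλ:
  k1=λy_n ⇒ h·k1=z·y_n;  k2=λ(1+3/4z)y_n ⇒ h·k2=z(1+3/4z)y_n
  y_{n+1}/y_n = 1 + 2/5z + 3/5z(1+3/4z) = 1 + z + 9/20z²
  R(z) = 1 + z + 9/20z².

Find x<0 with |R(x)|<1.
x=-1.66: |R|=0.5800
R=1: x+9/20x²=0 ⇒ x=−20/9=-2.2222; min R=1−1/(4·9/20)=0.4444>−1
Confirm numerically:
  x=-2.141: |R|=0.92175 <1
  x=-2.050: |R|=0.84113 <1
  x=-1.869: |R|=0.70292 <1
  x=-0.929: |R|=0.45937 <1
  x=-2.786: |R|=1.70681 >1
  x=-2.333: |R|=1.11630 >1
Interval (-2.2222, 0).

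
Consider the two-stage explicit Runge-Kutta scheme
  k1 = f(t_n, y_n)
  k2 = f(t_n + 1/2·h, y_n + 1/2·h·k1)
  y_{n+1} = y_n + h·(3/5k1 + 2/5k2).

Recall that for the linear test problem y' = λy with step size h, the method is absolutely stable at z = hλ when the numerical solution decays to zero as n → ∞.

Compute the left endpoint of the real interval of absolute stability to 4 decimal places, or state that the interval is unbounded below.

left endpoint -5.0000.

With y'=λy (z=hλ):
  k1=λy_n ⇒ h·k1=z·y_n;  k2=λ(1+1/2z)y_n ⇒ h·k2=z(1+1/2z)y_n
  y_{n+1}/y_n = 1 + 3/5z + 2/5z(1+1/2z) = 1 + z + 1/5z²
  ⇒ R(z) = 1 + z + 1/5z².

Find x<0 with |R(x)|<1.
x=-0.72: |R|=0.3837
R=1: x+1/5x²=0 ⇒ x=−5=-5.0000; min R=1−1/(4·1/5)=-0.2500>−1
Confirm numerically:
  x=-4.685: |R|=0.70484 <1
  x=-2.314: |R|=0.24308 <1
  x=-2.056: |R|=0.21057 <1
  x=-5.600: |R|=1.67200 >1
  x=-5.456: |R|=1.49759 >1
  x=-5.073: |R|=1.07407 >1
So |R|<1 on (-5.0000, 0).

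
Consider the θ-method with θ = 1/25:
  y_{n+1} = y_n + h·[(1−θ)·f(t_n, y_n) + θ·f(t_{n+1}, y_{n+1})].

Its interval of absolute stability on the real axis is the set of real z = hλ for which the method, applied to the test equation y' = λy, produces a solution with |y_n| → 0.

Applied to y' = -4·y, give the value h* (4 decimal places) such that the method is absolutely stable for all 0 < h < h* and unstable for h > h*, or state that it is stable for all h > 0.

Set f=λy, z=hλ:
  y_{n+1} = y_n + z·[24/25·y_n + 1/25·y_{n+1}] ⇒ (1 − 1/25z)y_{n+1} = (1 + 24/25z)y_n
  ⇒ R(z) = (1 + 24/25z)/(1 − 1/25z).

Find x<0 with |R(x)|<1.
x=-1.61: |R|=0.5126
R=−1: 1+24/25x = −1+1/25x ⇒ -23/25x=2 ⇒ x=2/(-23/25)=-2.1739
Confirm numerically:
  x=-1.812: |R|=0.68954 <1
  x=-1.165: |R|=0.11313 <1
  x=-1.047: |R|=0.00491 <1
  x=-2.599: |R|=1.35425 >1
  x=-2.342: |R|=1.14139 >1
  x=-2.207: |R|=1.02797 >1
Interval (-2.1739, 0).

(-2.1739,0); λ=-4 ⇒ h* = (50/23)/4 = 0.5435.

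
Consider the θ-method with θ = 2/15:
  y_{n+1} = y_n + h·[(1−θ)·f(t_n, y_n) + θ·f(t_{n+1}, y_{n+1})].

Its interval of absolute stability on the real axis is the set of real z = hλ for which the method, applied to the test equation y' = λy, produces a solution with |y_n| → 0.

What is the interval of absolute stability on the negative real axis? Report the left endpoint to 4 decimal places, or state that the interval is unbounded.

(-2.7273, 0).

Set f=λy, z=hλ:
  y_{n+1} = y_n + z·[13/15·y_n + 2/15·y_{n+1}] ⇒ (1 − 2/15z)y_{n+1} = (1 + 13/15z)y_n
  Hence R(z) = (1 + 13/15z)/(1 − 2/15z).

Solve |R(x)|<1 on ℝ⁻.
x=-0.96: |R|=0.1489
R=−1: 1+13/15x = −1+2/15x ⇒ -11/15x=2 ⇒ x=2/(-11/15)=-2.7273
Confirm numerically:
  x=-2.166: |R|=0.68063 <1
  x=-2.153: |R|=0.67280 <1
  x=-1.464: |R|=0.22490 <1
  x=-3.092: |R|=1.18939 >1
  x=-3.023: |R|=1.15457 >1
  x=-2.923: |R|=1.10328 >1
Interval (-2.7273, 0).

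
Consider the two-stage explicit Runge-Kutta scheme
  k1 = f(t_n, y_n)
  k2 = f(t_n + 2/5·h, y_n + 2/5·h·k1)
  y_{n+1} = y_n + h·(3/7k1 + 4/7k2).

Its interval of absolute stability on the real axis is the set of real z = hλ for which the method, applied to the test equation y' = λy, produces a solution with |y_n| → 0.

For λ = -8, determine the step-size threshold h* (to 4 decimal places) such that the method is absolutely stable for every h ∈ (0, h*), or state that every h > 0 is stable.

On y'=λy, z=hλ:
  k1=λy_n ⇒ h·k1=z·y_n;  k2=λ(1+2/5z)y_n ⇒ h·k2=z(1+2/5z)y_n
  y_{n+1}/y_n = 1 + 3/7z + 4/7z(1+2/5z) = 1 + z + 8/35z²
  so R(z) = 1 + z + 8/35z².

Solve |R(x)|<1 on ℝ⁻.
x=-1.26: |R|=0.1029
R=1: x+8/35x²=0 ⇒ x=−35/8=-4.3750; min R=1−1/(4·8/35)=-0.0938>−1
Confirm numerically:
  x=-4.238: |R|=0.86729 <1
  x=-3.142: |R|=0.11449 <1
  x=-2.740: |R|=0.02398 <1
  x=-2.037: |R|=0.08857 <1
  x=-4.781: |R|=1.44368 >1
  x=-4.493: |R|=1.12118 >1
  x=-4.431: |R|=1.05672 >1
Stable set (-4.3750, 0).

(-4.3750,0); λ=-8 ⇒ h* = (35/8)/8 = 0.5469.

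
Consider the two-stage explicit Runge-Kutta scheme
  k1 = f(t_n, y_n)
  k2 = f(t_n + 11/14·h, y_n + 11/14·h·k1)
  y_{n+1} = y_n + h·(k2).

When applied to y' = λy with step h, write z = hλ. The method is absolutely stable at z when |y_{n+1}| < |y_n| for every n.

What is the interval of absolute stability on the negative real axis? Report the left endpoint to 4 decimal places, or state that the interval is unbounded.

z∈(-1.2727,0).

With y'=λy (z=hλ):
  k1=λy_n ⇒ h·k1=z·y_n;  k2=λ(1+11/14z)y_n ⇒ h·k2=z(1+11/14z)y_n
  y_{n+1}/y_n = 1 + z(1+11/14z) = 1 + z + 11/14z²
  ⇒ R(z) = 1 + z + 11/14z².

Boundary: |R(x)|=1, x<0.
x=-1.63: |R|=1.4576
R=1: x+11/14x²=0 ⇒ x=−14/11=-1.2727; min R=1−1/(4·11/14)=0.6818>−1
Confirm numerically:
  x=-1.046: |R|=0.81366 <1
  x=-0.816: |R|=0.70717 <1
  x=-0.608: |R|=0.68245 <1
  x=-1.729: |R|=1.61985 >1
  x=-1.449: |R|=1.20069 >1
Interval (-1.2727, 0).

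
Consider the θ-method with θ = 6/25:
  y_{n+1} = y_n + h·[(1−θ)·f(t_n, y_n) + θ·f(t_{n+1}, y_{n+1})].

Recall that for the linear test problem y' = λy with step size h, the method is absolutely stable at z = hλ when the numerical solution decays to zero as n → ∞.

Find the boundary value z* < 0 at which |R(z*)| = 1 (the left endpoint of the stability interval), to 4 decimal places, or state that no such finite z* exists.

With y'=λy (z=hλ):
  y_{n+1} = y_n + z·[19/25·y_n + 6/25·y_{n+1}] ⇒ (1 − 6/25z)y_{n+1} = (1 + 19/25z)y_n
  Hence R(z) = (1 + 19/25z)/(1 − 6/25z).

Solve |R(x)|<1 on ℝ⁻.
x=-1.15: |R|=0.0987
R=−1: 1+19/25x = −1+6/25x ⇒ -13/25x=2 ⇒ x=2/(-13/25)=-3.8462
Confirm numerically:
  x=-2.331: |R|=0.49477 <1
  x=-2.110: |R|=0.40069 <1
  x=-1.911: |R|=0.31012 <1
  x=-1.895: |R|=0.30258 <1
  x=-4.321: |R|=1.12122 >1
  x=-4.044: |R|=1.05221 >1
  x=-3.992: |R|=1.03873 >1
Interval (-3.8462, 0).

z* = -3.8462.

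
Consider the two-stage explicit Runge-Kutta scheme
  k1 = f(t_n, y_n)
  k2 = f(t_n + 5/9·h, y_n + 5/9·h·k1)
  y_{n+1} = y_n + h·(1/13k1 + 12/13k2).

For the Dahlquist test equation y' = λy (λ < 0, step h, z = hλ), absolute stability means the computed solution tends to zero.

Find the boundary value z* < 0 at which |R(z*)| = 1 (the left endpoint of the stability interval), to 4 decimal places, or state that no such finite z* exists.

Set f=λy, z=hλ:
  k1=λy_n ⇒ h·k1=z·y_n;  k2=λ(1+5/9z)y_n ⇒ h·k2=z(1+5/9z)y_n
  y_{n+1}/y_n = 1 + 1/13z + 12/13z(1+5/9z) = 1 + z + 20/39z²
  R(z) = 1 + z + 20/39z².

Boundary: |R(x)|=1, x<0.
x=-0.77: |R|=0.5341
R=1: x+20/39x²=0 ⇒ x=−39/20=-1.9500; min R=1−1/(4·20/39)=0.5125>−1
Confirm numerically:
  x=-1.708: |R|=0.78803 <1
  x=-1.617: |R|=0.72387 <1
  x=-1.016: |R|=0.51336 <1
  x=-2.145: |R|=1.21450 >1
  x=-2.076: |R|=1.13414 >1
Interval (-1.9500, 0).

left endpoint -1.9500.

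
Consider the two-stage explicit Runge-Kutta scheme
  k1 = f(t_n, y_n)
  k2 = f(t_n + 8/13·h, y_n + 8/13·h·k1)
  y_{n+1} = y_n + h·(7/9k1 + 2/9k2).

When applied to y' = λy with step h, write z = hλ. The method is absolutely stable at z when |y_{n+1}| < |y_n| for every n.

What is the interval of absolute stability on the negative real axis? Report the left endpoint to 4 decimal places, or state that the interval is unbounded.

On y'=λy, z=hλ:
  k1=λy_n ⇒ h·k1=z·y_n;  k2=λ(1+8/13z)y_n ⇒ h·k2=z(1+8/13z)y_n
  y_{n+1}/y_n = 1 + 7/9z + 2/9z(1+8/13z) = 1 + z + 16/117z²
  so R(z) = 1 + z + 16/117z².

Boundary: |R(x)|=1, x<0.
x=-0.33: |R|=0.6849
R=1: x+16/117x²=0 ⇒ x=−117/16=-7.3125; min R=1−1/(4·16/117)=-0.8281>−1
Confirm numerically:
  x=-6.999: |R|=0.69994 <1
  x=-6.397: |R|=0.19912 <1
  x=-6.345: |R|=0.16051 <1
  x=-4.024: |R|=0.80963 <1
  x=-7.635: |R|=1.33672 >1
  x=-7.480: |R|=1.17134 >1
Stable set (-7.3125, 0).

(-7.3125, 0).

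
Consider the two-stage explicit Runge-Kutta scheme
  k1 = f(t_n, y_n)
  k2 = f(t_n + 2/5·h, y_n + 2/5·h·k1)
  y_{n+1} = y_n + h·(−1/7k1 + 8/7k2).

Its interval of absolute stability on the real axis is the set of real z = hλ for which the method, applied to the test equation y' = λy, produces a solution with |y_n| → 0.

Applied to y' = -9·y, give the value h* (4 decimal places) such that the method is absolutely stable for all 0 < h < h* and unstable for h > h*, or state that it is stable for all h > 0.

On y'=λy, z=hλ:
  k1=λy_n ⇒ h·k1=z·y_n;  k2=λ(1+2/5z)y_n ⇒ h·k2=z(1+2/5z)y_n
  y_{n+1}/y_n = 1 − 1/7z + 8/7z(1+2/5z) = 1 + z + 16/35z²
  R(z) = 1 + z + 16/35z².

Need |R(x)|<1, x<0.
x=-0.62: |R|=0.5557
R=1: x+16/35x²=0 ⇒ x=−35/16=-2.1875; min R=1−1/(4·16/35)=0.4531>−1
Confirm numerically:
  x=-1.391: |R|=0.49352 <1
  x=-1.377: |R|=0.48980 <1
  x=-1.228: |R|=0.46136 <1
  x=-1.218: |R|=0.46018 <1
  x=-2.744: |R|=1.69807 >1
  x=-2.369: |R|=1.19656 >1
Stable set (-2.1875, 0).

(-2.1875,0); λ=-9 ⇒ h* = (35/16)/9 = 0.2431.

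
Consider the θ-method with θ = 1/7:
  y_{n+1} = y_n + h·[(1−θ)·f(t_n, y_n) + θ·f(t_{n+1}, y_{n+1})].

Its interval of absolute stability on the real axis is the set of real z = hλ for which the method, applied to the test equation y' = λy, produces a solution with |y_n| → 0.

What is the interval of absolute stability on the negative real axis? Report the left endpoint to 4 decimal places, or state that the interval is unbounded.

(-2.8000, 0).

On y'=λy, z=hλ:
  y_{n+1} = y_n + z·[6/7·y_n + 1/7·y_{n+1}] ⇒ (1 − 1/7z)y_{n+1} = (1 + 6/7z)y_n
  Hence R(z) = (1 + 6/7z)/(1 − 1/7z).

Solve |R(x)|<1 on ℝ⁻.
x=-1.13: |R|=0.0271
R=−1: 1+6/7x = −1+1/7x ⇒ -5/7x=2 ⇒ x=2/(-5/7)=-2.8000
Confirm numerically:
  x=-2.611: |R|=0.90168 <1
  x=-1.834: |R|=0.45325 <1
  x=-1.769: |R|=0.41213 <1
  x=-1.176: |R|=0.00685 <1
  x=-3.358: |R|=1.26936 >1
  x=-2.916: |R|=1.05849 >1
Interval (-2.8000, 0).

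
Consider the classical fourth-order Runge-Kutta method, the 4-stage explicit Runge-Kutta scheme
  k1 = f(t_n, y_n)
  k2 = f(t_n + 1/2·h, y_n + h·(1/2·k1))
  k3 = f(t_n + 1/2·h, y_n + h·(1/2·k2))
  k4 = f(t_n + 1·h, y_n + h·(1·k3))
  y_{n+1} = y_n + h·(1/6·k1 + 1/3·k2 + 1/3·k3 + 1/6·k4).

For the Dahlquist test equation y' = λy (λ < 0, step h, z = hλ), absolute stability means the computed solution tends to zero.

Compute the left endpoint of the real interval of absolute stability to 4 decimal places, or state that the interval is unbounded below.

With y'=λy (z=hλ):
  order 4, 4-stage ⇒ R(z)=1+z+z^2/2+z^3/6+z^4/24
  (e.g. R(-1.31)=0.29608, |R|=0.29608)

Find x<0 with |R(x)|<1.
x=-1.31: |R|=0.2961
|R(-1.65)|=0.2714 |R(-1.48)|=0.2748 |R(-1.25)|=0.3075
Bisect:
  x_lo=-3.6798 |R|=3.4260  x_hi=-0.3782 |R|=0.6852
  mid=-2.02902 |R|=0.34343 →hi
  mid=-2.85443 |R|=1.10934 →lo
  mid=-2.44173 |R|=0.59409 →hi
  mid=-2.64808 |R|=0.81208 →hi
  mid=-2.75125 |R|=0.94988 →hi
  mid=-2.80284 |R|=1.02678 →lo
  mid=-2.77705 |R|=0.98764 →hi
  ...
  [-2.78531,-2.78511] ⇒ x*=-2.7853
Stable set (-2.7853, 0).

left endpoint -2.7853.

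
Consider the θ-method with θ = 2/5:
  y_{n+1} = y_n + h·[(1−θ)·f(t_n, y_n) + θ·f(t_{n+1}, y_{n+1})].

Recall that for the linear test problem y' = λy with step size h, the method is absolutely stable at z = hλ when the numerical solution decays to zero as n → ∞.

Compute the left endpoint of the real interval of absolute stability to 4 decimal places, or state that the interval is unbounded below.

Set f=λy, z=hλ:
  y_{n+1} = y_n + z·[3/5·y_n + 2/5·y_{n+1}] ⇒ (1 − 2/5z)y_{n+1} = (1 + 3/5z)y_n
  so R(z) = (1 + 3/5z)/(1 − 2/5z).

Find x<0 with |R(x)|<1.
x=-1.37: |R|=0.1150
R=−1: 1+3/5x = −1+2/5x ⇒ -1/5x=2 ⇒ x=2/(-1/5)=-10.0000
Confirm numerically:
  x=-8.129: |R|=0.91199 <1
  x=-6.633: |R|=0.81567 <1
  x=-5.991: |R|=0.76393 <1
  x=-4.110: |R|=0.55446 <1
  x=-10.578: |R|=1.02210 >1
  x=-10.342: |R|=1.01332 >1
Interval (-10.0000, 0).

left endpoint -10.0000.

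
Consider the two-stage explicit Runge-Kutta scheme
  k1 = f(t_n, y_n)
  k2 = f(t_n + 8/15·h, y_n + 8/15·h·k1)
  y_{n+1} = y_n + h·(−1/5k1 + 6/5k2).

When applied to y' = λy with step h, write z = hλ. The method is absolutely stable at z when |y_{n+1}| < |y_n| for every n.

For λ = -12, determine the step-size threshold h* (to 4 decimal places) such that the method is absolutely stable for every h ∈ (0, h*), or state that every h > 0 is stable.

(-1.5625,0); λ=-12 ⇒ h* = (25/16)/12 = 0.1302.

Set f=λy, z=hλ:
  k1=λy_n ⇒ h·k1=z·y_n;  k2=λ(1+8/15z)y_n ⇒ h·k2=z(1+8/15z)y_n
  y_{n+1}/y_n = 1 − 1/5z + 6/5z(1+8/15z) = 1 + z + 16/25z²
  ⇒ R(z) = 1 + z + 16/25z².

Solve |R(x)|<1 on ℝ⁻.
x=-0.82: |R|=0.6103
R=1: x+16/25x²=0 ⇒ x=−25/16=-1.5625; min R=1−1/(4·16/25)=0.6094>−1
Confirm numerically:
  x=-1.499: |R|=0.93908 <1
  x=-1.294: |R|=0.77764 <1
  x=-1.262: |R|=0.75729 <1
  x=-0.948: |R|=0.62717 <1
  x=-2.110: |R|=1.73934 >1
  x=-1.909: |R|=1.42334 >1
  x=-1.625: |R|=1.06500 >1
So |R|<1 on (-1.5625, 0).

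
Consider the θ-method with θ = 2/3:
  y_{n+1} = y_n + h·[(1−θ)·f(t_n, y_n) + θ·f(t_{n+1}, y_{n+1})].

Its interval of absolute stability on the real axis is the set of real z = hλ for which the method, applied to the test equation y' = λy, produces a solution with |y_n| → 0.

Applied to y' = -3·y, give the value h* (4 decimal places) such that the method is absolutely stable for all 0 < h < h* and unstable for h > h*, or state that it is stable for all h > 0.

(−∞, 0) — no finite endpoint. Any h>0 works for λ=-3.

With y'=λy (z=hλ):
  y_{n+1} = y_n + z·[1/3·y_n + 2/3·y_{n+1}] ⇒ (1 − 2/3z)y_{n+1} = (1 + 1/3z)y_n
  so R(z) = (1 + 1/3z)/(1 − 2/3z).

Solve |R(x)|<1 on ℝ⁻.
x=-1.56: |R|=0.2353
x=-2: |R|=0.1429
x=-10: |R|=0.3043
x=-100: |R|=0.4778
θ=2/3≥1/2 ⇒ |1+1/3x|<|1−2/3x| ∀x<0 ⇒ interval (−∞,0).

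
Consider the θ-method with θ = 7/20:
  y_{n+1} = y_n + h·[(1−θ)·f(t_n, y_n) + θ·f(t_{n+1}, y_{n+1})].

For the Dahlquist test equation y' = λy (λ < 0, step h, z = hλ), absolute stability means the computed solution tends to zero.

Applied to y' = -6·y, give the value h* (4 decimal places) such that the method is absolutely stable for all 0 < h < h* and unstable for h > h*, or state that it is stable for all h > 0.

(-6.6667,0); λ=-6 ⇒ h* = (20/3)/6 = 1.1111.

With y'=λy (z=hλ):
  y_{n+1} = y_n + z·[13/20·y_n + 7/20·y_{n+1}] ⇒ (1 − 7/20z)y_{n+1} = (1 + 13/20z)y_n
  R(z) = (1 + 13/20z)/(1 − 7/20z).

Boundary: |R(x)|=1, x<0.
x=-0.77: |R|=0.3935
R=−1: 1+13/20x = −1+7/20x ⇒ -3/10x=2 ⇒ x=2/(-3/10)=-6.6667
Confirm numerically:
  x=-6.213: |R|=0.95713 <1
  x=-5.616: |R|=0.89371 <1
  x=-5.302: |R|=0.85664 <1
  x=-6.975: |R|=1.02688 >1
  x=-6.938: |R|=1.02374 >1
Interval (-6.6667, 0).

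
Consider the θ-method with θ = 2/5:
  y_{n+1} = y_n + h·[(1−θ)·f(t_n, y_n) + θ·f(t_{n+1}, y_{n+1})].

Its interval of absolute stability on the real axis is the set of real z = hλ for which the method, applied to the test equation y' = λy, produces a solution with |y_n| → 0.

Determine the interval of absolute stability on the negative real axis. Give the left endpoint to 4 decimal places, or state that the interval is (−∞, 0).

With y'=λy (z=hλ):
  y_{n+1} = y_n + z·[3/5·y_n + 2/5·y_{n+1}] ⇒ (1 − 2/5z)y_{n+1} = (1 + 3/5z)y_n
  Hence R(z) = (1 + 3/5z)/(1 − 2/5z).

Find x<0 with |R(x)|<1.
x=-0.54: |R|=0.5559
R=−1: 1+3/5x = −1+2/5x ⇒ -1/5x=2 ⇒ x=2/(-1/5)=-10.0000
Confirm numerically:
  x=-9.732: |R|=0.98905 <1
  x=-7.918: |R|=0.90008 <1
  x=-6.354: |R|=0.79410 <1
  x=-5.071: |R|=0.67448 <1
  x=-10.170: |R|=1.00671 >1
  x=-10.049: |R|=1.00195 >1
Interval (-10.0000, 0).

z∈(-10.0000,0).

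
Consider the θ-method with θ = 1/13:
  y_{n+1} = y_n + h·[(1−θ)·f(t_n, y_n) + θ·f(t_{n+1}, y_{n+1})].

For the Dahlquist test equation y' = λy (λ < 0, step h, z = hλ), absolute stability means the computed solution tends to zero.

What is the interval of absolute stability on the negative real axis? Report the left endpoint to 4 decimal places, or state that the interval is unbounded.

z∈(-2.3636,0).

With y'=λy (z=hλ):
  y_{n+1} = y_n + z·[12/13·y_n + 1/13·y_{n+1}] ⇒ (1 − 1/13z)y_{n+1} = (1 + 12/13z)y_n
  so R(z) = (1 + 12/13z)/(1 − 1/13z).

Need |R(x)|<1, x<0.
x=-1.7: |R|=0.5034
R=−1: 1+12/13x = −1+1/13x ⇒ -11/13x=2 ⇒ x=2/(-11/13)=-2.3636
Confirm numerically:
  x=-2.106: |R|=0.81239 <1
  x=-1.429: |R|=0.28748 <1
  x=-0.954: |R|=0.11122 <1
  x=-2.753: |R|=1.27188 >1
  x=-2.735: |R|=1.25961 >1
Stable set (-2.3636, 0).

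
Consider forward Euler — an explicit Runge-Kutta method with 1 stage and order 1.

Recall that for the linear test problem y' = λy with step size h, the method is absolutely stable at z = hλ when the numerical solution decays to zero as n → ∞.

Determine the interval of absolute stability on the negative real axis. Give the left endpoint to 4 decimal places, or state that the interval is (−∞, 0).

With y'=λy (z=hλ):
  order 1, 1-stage ⇒ R(z)=1+z
  (e.g. R(-1.11)=-0.11000, |R|=0.11000)

Boundary: |R(x)|=1, x<0.
x=-1.11: |R|=0.1100
|R(-1.95)|=0.9500 |R(-0.68)|=0.3200 |R(-0.64)|=0.3600
Bisect:
  x_lo=-2.6665 |R|=1.6665  x_hi=-0.3361 |R|=0.6639
  mid=-1.50133 |R|=0.50133 →hi
  mid=-2.08393 |R|=1.08393 →lo
  mid=-1.79263 |R|=0.79263 →hi
  mid=-1.93828 |R|=0.93828 →hi
  mid=-2.01110 |R|=1.01110 →lo
  mid=-1.97469 |R|=0.97469 →hi
  mid=-1.99290 |R|=0.99290 →hi
  ...
  [-2.00001,-1.99987] ⇒ x*=-2.0000
Interval (-2.0000, 0).

(-2.0000, 0).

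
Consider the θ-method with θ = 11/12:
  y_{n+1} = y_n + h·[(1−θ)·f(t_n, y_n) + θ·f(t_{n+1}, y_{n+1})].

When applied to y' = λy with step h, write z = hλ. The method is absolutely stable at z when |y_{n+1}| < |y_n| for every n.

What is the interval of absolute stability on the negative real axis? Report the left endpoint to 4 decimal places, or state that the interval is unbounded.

On y'=λy, z=hλ:
  y_{n+1} = y_n + z·[1/12·y_n + 11/12·y_{n+1}] ⇒ (1 − 11/12z)y_{n+1} = (1 + 1/12z)y_n
  Hence R(z) = (1 + 1/12z)/(1 − 11/12z).

Find x<0 with |R(x)|<1.
x=-0.94: |R|=0.4951
x=-2: |R|=0.2941
x=-10: |R|=0.0164
x=-100: |R|=0.0791
θ=11/12≥1/2 ⇒ |1+1/12x|<|1−11/12x| ∀x<0 ⇒ stable on all of ℝ⁻.

interval (−∞, 0).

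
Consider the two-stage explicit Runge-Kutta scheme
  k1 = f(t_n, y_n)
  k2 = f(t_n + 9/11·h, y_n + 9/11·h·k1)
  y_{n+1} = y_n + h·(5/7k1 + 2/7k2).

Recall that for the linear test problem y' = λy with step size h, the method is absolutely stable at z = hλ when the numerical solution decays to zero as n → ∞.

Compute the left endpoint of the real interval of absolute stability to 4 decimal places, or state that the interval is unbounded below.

left endpoint -4.2778.

Test eqn y'=λy, z=hλ:
  k1=λy_n ⇒ h·k1=z·y_n;  k2=λ(1+9/11z)y_n ⇒ h·k2=z(1+9/11z)y_n
  y_{n+1}/y_n = 1 + 5/7z + 2/7z(1+9/11z) = 1 + z + 18/77z²
  Hence R(z) = 1 + z + 18/77z².

Need |R(x)|<1, x<0.
x=-1.15: |R|=0.1592
R=1: x+18/77x²=0 ⇒ x=−77/18=-4.2778; min R=1−1/(4·18/77)=-0.0694>−1
Confirm numerically:
  x=-2.793: |R|=0.03058 <1
  x=-2.620: |R|=0.01534 <1
  x=-1.905: |R|=0.05666 <1
  x=-4.677: |R|=1.43648 >1
  x=-4.512: |R|=1.24705 >1
Stable set (-4.2778, 0).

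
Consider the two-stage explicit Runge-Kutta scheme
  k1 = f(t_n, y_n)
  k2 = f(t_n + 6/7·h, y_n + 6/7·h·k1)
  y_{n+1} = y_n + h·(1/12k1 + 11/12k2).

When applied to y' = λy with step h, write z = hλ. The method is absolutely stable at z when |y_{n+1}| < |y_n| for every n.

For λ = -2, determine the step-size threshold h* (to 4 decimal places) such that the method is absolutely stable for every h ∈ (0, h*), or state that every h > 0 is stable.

(-1.2727,0); λ=-2 ⇒ h* = (14/11)/2 = 0.6364.

Set f=λy, z=hλ:
  k1=λy_n ⇒ h·k1=z·y_n;  k2=λ(1+6/7z)y_n ⇒ h·k2=z(1+6/7z)y_n
  y_{n+1}/y_n = 1 + 1/12z + 11/12z(1+6/7z) = 1 + z + 11/14z²
  R(z) = 1 + z + 11/14z².

Find x<0 with |R(x)|<1.
x=-0.73: |R|=0.6887
R=1: x+11/14x²=0 ⇒ x=−14/11=-1.2727; min R=1−1/(4·11/14)=0.6818>−1
Confirm numerically:
  x=-1.175: |R|=0.90978 <1
  x=-0.894: |R|=0.73397 <1
  x=-0.544: |R|=0.68852 <1
  x=-1.710: |R|=1.58751 >1
  x=-1.572: |R|=1.36964 >1
Interval (-1.2727, 0).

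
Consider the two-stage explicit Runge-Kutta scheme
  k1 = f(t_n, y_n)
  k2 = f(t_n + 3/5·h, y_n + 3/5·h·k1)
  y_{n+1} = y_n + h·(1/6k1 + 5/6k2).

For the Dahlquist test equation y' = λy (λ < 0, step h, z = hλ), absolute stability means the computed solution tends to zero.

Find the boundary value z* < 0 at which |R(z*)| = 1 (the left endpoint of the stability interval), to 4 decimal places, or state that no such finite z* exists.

left endpoint -2.0000.

Test eqn y'=λy, z=hλ:
  k1=λy_n ⇒ h·k1=z·y_n;  k2=λ(1+3/5z)y_n ⇒ h·k2=z(1+3/5z)y_n
  y_{n+1}/y_n = 1 + 1/6z + 5/6z(1+3/5z) = 1 + z + 1/2z²
  R(z) = 1 + z + 1/2z².

Need |R(x)|<1, x<0.
x=-1.47: |R|=0.6104
R=1: x+1/2x²=0 ⇒ x=−2=-2.0000; min R=1−1/(4·1/2)=0.5000>−1
Confirm numerically:
  x=-1.596: |R|=0.67761 <1
  x=-1.559: |R|=0.65624 <1
  x=-1.503: |R|=0.62650 <1
  x=-1.265: |R|=0.53511 <1
  x=-2.552: |R|=1.70435 >1
  x=-2.492: |R|=1.61303 >1
  x=-2.359: |R|=1.42344 >1
So |R|<1 on (-2.0000, 0).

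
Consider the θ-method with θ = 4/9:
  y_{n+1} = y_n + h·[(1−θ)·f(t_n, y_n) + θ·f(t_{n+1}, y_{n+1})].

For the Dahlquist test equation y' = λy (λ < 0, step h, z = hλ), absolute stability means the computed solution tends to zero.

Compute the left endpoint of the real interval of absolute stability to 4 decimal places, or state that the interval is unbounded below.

z* = -18.0000.

Set f=λy, z=hλ:
  y_{n+1} = y_n + z·[5/9·y_n + 4/9·y_{n+1}] ⇒ (1 − 4/9z)y_{n+1} = (1 + 5/9z)y_n
  ⇒ R(z) = (1 + 5/9z)/(1 − 4/9z).

Solve |R(x)|<1 on ℝ⁻.
x=-0.35: |R|=0.6971
R=−1: 1+5/9x = −1+4/9x ⇒ -1/9x=2 ⇒ x=2/(-1/9)=-18.0000
Confirm numerically:
  x=-12.895: |R|=0.91573 <1
  x=-12.378: |R|=0.90392 <1
  x=-9.984: |R|=0.83619 <1
  x=-18.303: |R|=1.00369 >1
  x=-18.218: |R|=1.00266 >1
  x=-18.120: |R|=1.00147 >1
Interval (-18.0000, 0).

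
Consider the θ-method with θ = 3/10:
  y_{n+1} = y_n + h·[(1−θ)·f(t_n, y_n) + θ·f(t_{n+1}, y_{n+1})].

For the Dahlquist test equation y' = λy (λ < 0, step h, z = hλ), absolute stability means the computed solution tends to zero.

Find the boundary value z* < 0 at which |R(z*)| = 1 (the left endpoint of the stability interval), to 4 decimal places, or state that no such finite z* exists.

z* = -5.0000.

Set f=λy, z=hλ:
  y_{n+1} = y_n + z·[7/10·y_n + 3/10·y_{n+1}] ⇒ (1 − 3/10z)y_{n+1} = (1 + 7/10z)y_n
  Hence R(z) = (1 + 7/10z)/(1 − 3/10z).

Boundary: |R(x)|=1, x<0.
x=-1.78: |R|=0.1604
R=−1: 1+7/10x = −1+3/10x ⇒ -2/5x=2 ⇒ x=2/(-2/5)=-5.0000
Confirm numerically:
  x=-4.891: |R|=0.98233 <1
  x=-4.350: |R|=0.88720 <1
  x=-3.974: |R|=0.81279 <1
  x=-3.480: |R|=0.70254 <1
  x=-5.579: |R|=1.08662 >1
  x=-5.329: |R|=1.05064 >1
Interval (-5.0000, 0).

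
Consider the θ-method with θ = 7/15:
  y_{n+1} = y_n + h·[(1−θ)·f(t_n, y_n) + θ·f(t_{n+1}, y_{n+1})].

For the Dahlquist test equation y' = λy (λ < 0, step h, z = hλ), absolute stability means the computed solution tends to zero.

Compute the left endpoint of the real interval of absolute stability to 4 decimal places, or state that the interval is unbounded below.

left endpoint -30.0000.

Set f=λy, z=hλ:
  y_{n+1} = y_n + z·[8/15·y_n + 7/15·y_{n+1}] ⇒ (1 − 7/15z)y_{n+1} = (1 + 8/15z)y_n
  ⇒ R(z) = (1 + 8/15z)/(1 − 7/15z).

Boundary: |R(x)|=1, x<0.
x=-0.85: |R|=0.3914
R=−1: 1+8/15x = −1+7/15x ⇒ -1/15x=2 ⇒ x=2/(-1/15)=-30.0000
Confirm numerically:
  x=-29.512: |R|=0.99780 <1
  x=-25.328: |R|=0.97570 <1
  x=-23.452: |R|=0.96345 <1
  x=-30.210: |R|=1.00093 >1
  x=-30.124: |R|=1.00055 >1
Stable set (-30.0000, 0).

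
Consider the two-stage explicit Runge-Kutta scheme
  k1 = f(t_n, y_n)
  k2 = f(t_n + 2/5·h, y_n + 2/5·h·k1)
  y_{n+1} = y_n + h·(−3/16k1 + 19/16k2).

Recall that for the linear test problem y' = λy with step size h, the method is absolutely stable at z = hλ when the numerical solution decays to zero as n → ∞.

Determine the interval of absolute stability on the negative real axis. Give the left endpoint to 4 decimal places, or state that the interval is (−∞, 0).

(-2.1053, 0).

With y'=λy (z=hλ):
  k1=λy_n ⇒ h·k1=z·y_n;  k2=λ(1+2/5z)y_n ⇒ h·k2=z(1+2/5z)y_n
  y_{n+1}/y_n = 1 − 3/16z + 19/16z(1+2/5z) = 1 + z + 19/40z²
  ⇒ R(z) = 1 + z + 19/40z².

Solve |R(x)|<1 on ℝ⁻.
x=-1.61: |R|=0.6212
R=1: x+19/40x²=0 ⇒ x=−40/19=-2.1053; min R=1−1/(4·19/40)=0.4737>−1
Confirm numerically:
  x=-1.745: |R|=0.70139 <1
  x=-1.477: |R|=0.55923 <1
  x=-1.180: |R|=0.48139 <1
  x=-1.109: |R|=0.47519 <1
  x=-2.658: |R|=1.69786 >1
  x=-2.458: |R|=1.41184 >1
So |R|<1 on (-2.1053, 0).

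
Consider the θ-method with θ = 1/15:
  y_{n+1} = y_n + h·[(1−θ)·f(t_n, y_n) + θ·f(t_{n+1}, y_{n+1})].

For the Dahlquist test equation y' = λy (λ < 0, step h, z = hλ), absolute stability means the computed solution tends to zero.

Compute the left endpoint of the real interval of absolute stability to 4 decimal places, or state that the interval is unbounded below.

With y'=λy (z=hλ):
  y_{n+1} = y_n + z·[14/15·y_n + 1/15·y_{n+1}] ⇒ (1 − 1/15z)y_{n+1} = (1 + 14/15z)y_n
  ⇒ R(z) = (1 + 14/15z)/(1 − 1/15z).

Find x<0 with |R(x)|<1.
x=-1.06: |R|=0.0100
R=−1: 1+14/15x = −1+1/15x ⇒ -13/15x=2 ⇒ x=2/(-13/15)=-2.3077
Confirm numerically:
  x=-2.039: |R|=0.79500 <1
  x=-2.013: |R|=0.77482 <1
  x=-1.343: |R|=0.23264 <1
  x=-2.726: |R|=1.30678 >1
  x=-2.566: |R|=1.19116 >1
  x=-2.409: |R|=1.07565 >1
Stable set (-2.3077, 0).

left endpoint -2.3077.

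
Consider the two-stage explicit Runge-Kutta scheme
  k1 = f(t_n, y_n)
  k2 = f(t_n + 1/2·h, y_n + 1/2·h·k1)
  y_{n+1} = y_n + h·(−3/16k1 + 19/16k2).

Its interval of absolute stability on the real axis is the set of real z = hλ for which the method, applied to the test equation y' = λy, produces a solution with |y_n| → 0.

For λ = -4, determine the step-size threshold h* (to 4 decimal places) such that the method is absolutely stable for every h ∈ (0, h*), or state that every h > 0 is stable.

Set f=λy, z=hλ:
  k1=λy_n ⇒ h·k1=z·y_n;  k2=λ(1+1/2z)y_n ⇒ h·k2=z(1+1/2z)y_n
  y_{n+1}/y_n = 1 − 3/16z + 19/16z(1+1/2z) = 1 + z + 19/32z²
  R(z) = 1 + z + 19/32z².

Find x<0 with |R(x)|<1.
x=-1.39: |R|=0.7572
R=1: x+19/32x²=0 ⇒ x=−32/19=-1.6842; min R=1−1/(4·19/32)=0.5789>−1
Confirm numerically:
  x=-1.529: |R|=0.85909 <1
  x=-1.349: |R|=0.73151 <1
  x=-0.912: |R|=0.58185 <1
  x=-2.264: |R|=1.77938 >1
  x=-2.032: |R|=1.41961 >1
  x=-1.921: |R|=1.27008 >1
Interval (-1.6842, 0).

(-1.6842,0); λ=-4 ⇒ h* = (32/19)/4 = 0.4211.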